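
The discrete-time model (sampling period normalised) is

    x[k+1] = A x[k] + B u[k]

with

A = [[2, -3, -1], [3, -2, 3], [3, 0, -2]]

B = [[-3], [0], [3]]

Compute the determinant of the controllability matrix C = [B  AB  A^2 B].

5184

AB = [[-9], [0], [-15]]
A^2B = [[-3], [-72], [3]]
Controllability matrix C = [B  AB  A^2B] = [[-3, -9, -3], [0, 0, -72], [3, -15, 3]]
Expanding along the first row, det(C) = (-3)·(0·3 - (-72)·(-15)) - (-9)·(0·3 - (-72)·3) + (-3)·(0·(-15) - 0·3) = (-3)·(-1080) - (-9)·216 + (-3)·0 = 5184
Since det(C) ≠ 0, rank(C) = 3 and the system is completely controllable.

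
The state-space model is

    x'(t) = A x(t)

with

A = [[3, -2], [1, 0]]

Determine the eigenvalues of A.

1, 2

det(sI - A) = s^2 - (tr A)s + det A, with tr A = 3 + 0 = 3 and det A = 3·0 - (-2)·1 = 0 - (-2) = 2.
So p(s) = det(sI - A) = s^2 - 3s + 2.
Factor s^2 - 3s + 2: two numbers with sum 3 and product 2 are 2 and 1, so s^2 - 3s + 2 = (s - 2)(s - 1).
Hence p(s) = (s - 2) (s - 1), with roots 1, 2.
At least one eigenvalue has non-negative real part, so the system is not asymptotically stable.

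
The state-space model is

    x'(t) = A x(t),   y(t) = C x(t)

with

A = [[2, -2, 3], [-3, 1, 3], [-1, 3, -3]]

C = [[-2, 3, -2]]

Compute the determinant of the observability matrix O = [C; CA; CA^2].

CA = [[-11, 1, 9]]
CA^2 = [[-34, 50, -57]]
Observability matrix O = [C; CA; CA^2] = [[-2, 3, -2], [-11, 1, 9], [-34, 50, -57]]
Expanding along the first row, det(O) = (-2)·(1·(-57) - 9·50) - 3·((-11)·(-57) - 9·(-34)) + (-2)·((-11)·50 - 1·(-34)) = (-2)·(-507) - 3·933 + (-2)·(-516) = -753
Since det(O) ≠ 0, rank(O) = 3 and the system is completely observable.

-753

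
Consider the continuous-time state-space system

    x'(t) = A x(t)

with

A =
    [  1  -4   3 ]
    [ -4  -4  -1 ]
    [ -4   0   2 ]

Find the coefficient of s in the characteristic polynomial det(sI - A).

Expand det(sI - A) for the 3×3 matrix.
p(s) = s^3 + s^2 - 14s + 104.
(Check: constant term = det(-A) = (-1)^3 det A = 104; coefficient of s^2 = -tr A = 1.)
The coefficient of s is -14.

-14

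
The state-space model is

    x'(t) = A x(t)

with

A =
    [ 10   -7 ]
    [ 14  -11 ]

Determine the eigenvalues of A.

-4, 3

det(sI - A) = s^2 - (tr A)s + det A, with tr A = 10 + (-11) = -1 and det A = 10·(-11) - (-7)·14 = -110 - (-98) = -12.
So p(s) = det(sI - A) = s^2 + s - 12.
Factor s^2 + s - 12: two numbers with sum -1 and product -12 are 3 and -4, so s^2 + s - 12 = (s - 3)(s + 4).
Hence p(s) = (s - 3) (s + 4), with roots -4, 3.
At least one eigenvalue has non-negative real part, so the system is not asymptotically stable.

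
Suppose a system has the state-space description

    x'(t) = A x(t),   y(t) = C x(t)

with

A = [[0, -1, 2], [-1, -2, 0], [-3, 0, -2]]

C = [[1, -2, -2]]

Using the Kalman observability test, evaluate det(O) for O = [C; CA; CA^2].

CA = [[8, 3, 6]]
CA^2 = [[-21, -14, 4]]
Observability matrix O = [C; CA; CA^2] = [[1, -2, -2], [8, 3, 6], [-21, -14, 4]]
Expanding along the first row, det(O) = 1·(3·4 - 6·(-14)) - (-2)·(8·4 - 6·(-21)) + (-2)·(8·(-14) - 3·(-21)) = 1·96 - (-2)·158 + (-2)·(-49) = 510
Since det(O) ≠ 0, rank(O) = 3 and the system is completely observable.

510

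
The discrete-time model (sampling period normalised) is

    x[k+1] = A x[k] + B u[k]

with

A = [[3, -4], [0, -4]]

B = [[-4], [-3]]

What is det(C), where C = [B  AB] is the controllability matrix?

AB = [[0], [12]]
Controllability matrix C = [B  AB] = [[-4, 0], [-3, 12]]
det(C) = (-4)·12 - 0·(-3) = -48 - 0 = -48
Since det(C) ≠ 0, rank(C) = 2 and the system is completely controllable.

-48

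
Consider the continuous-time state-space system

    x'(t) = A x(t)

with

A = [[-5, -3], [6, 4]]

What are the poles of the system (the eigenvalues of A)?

-2, 1

det(sI - A) = s^2 - (tr A)s + det A, with tr A = (-5) + 4 = -1 and det A = (-5)·4 - (-3)·6 = -20 - (-18) = -2.
So p(s) = det(sI - A) = s^2 + s - 2.
Factor s^2 + s - 2: two numbers with sum -1 and product -2 are 1 and -2, so s^2 + s - 2 = (s - 1)(s + 2).
Hence p(s) = (s - 1) (s + 2), with roots -2, 1.
At least one eigenvalue has non-negative real part, so the system is not asymptotically stable.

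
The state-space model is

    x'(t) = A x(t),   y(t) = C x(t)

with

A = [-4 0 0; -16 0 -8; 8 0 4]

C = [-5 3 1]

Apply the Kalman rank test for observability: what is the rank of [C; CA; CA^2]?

CA = [[-20, 0, -20]]
CA^2 = [[-80, 0, -80]]
Observability matrix O = [C; CA; CA^2] = [[-5, 3, 1], [-20, 0, -20], [-80, 0, -80]]
The columns c1, c2, c3 of O are linearly dependent: -c1 - 2·c2 + c3 = 0 (check each entry), so rank(O) ≤ 2.
The 2×2 minor from rows 1, 2, columns 1, 2 is (-5)·0 - 3·(-20) = 0 - (-60) = 60 ≠ 0, so rank(O) = 2.
rank(O) = 2 < n = 3, so the pair (A, C) is not completely observable.

2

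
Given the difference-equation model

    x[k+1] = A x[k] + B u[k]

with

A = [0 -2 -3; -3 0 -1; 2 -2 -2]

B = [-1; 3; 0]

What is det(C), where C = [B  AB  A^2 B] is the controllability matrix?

AB = [[-6], [3], [-8]]
A^2B = [[18], [26], [-2]]
Controllability matrix C = [B  AB  A^2B] = [[-1, -6, 18], [3, 3, 26], [0, -8, -2]]
Expanding along the first row, det(C) = (-1)·(3·(-2) - 26·(-8)) - (-6)·(3·(-2) - 26·0) + 18·(3·(-8) - 3·0) = (-1)·202 - (-6)·(-6) + 18·(-24) = -670
Since det(C) ≠ 0, rank(C) = 3 and the system is completely controllable.

-670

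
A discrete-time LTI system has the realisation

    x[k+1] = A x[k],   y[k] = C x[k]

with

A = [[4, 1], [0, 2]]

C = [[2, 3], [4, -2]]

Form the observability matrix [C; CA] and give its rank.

2

CA = [[8, 8], [16, 0]]
Observability matrix O = [C; CA] = [[2, 3], [4, -2], [8, 8], [16, 0]]
Take the 2×2 submatrix of O formed by rows 1, 2: [[2, 3], [4, -2]]. Its determinant is 2·(-2) - 3·4 = -4 - 12 = -16 ≠ 0.
So rank(O) ≥ 2; since O has 2 columns, rank(O) = 2.
rank(O) = 2 = n, so the pair (A, C) is completely observable.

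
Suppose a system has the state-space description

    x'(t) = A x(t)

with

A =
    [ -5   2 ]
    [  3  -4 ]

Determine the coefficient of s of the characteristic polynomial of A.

9

For a 2×2 matrix, det(sI - A) = s^2 - (tr A)s + det A.
tr A = -9, det A = 14.
So p(s) = s^2 + 9s + 14.
The coefficient of s is 9.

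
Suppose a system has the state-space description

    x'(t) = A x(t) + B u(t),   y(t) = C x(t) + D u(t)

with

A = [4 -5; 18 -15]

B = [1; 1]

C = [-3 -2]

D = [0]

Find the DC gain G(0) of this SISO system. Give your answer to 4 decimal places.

-1.9333

G(0) = C(-A)^{-1}B + D = -C A^{-1} B + D.
det A = 30, so A^{-1} = (1/30)·adj(A) = [[-1/2, 1/6], [-3/5, 2/15]]
A^{-1} B = [-1/3, -7/15]^T
C A^{-1} B = 29/15
G(0) = D - C A^{-1} B = 0 - (29/15) = -29/15 ≈ -1.9333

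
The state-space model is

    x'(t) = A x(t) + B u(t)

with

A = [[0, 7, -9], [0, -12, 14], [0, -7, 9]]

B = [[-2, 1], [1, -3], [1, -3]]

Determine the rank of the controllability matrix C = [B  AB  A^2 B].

AB = [[-2, 6], [2, -6], [2, -6]]
A^2B = [[-4, 12], [4, -12], [4, -12]]
Controllability matrix C = [B  AB  A^2B] = [[-2, 1, -2, 6, -4, 12], [1, -3, 2, -6, 4, -12], [1, -3, 2, -6, 4, -12]]
The rows r1, r2, r3 of C are linearly dependent: -r2 + r3 = 0 (check each entry), so rank(C) ≤ 2.
The 2×2 minor from rows 1, 2, columns 1, 2 is (-2)·(-3) - 1·1 = 6 - 1 = 5 ≠ 0, so rank(C) = 2.
rank(C) = 2 < n = 3, so the pair (A, B) is not completely controllable.

2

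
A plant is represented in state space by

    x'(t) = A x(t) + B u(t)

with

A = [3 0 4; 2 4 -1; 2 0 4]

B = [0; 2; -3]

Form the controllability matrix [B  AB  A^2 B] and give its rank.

3

AB = [[-12], [11], [-12]]
A^2B = [[-84], [32], [-72]]
Controllability matrix C = [B  AB  A^2B] = [[0, -12, -84], [2, 11, 32], [-3, -12, -72]]
det(C) = 0·(11·(-72) - 32·(-12)) - (-12)·(2·(-72) - 32·(-3)) + (-84)·(2·(-12) - 11·(-3)) = 0·(-408) - (-12)·(-48) + (-84)·9 = -1332 ≠ 0, so rank(C) = 3.
rank(C) = 3 = n, so the pair (A, B) is completely controllable.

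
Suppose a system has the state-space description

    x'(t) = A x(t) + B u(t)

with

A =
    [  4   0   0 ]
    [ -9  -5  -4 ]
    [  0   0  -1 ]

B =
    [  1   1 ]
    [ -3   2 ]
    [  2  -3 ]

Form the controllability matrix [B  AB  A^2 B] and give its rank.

2

AB = [[4, 4], [-2, -7], [-2, 3]]
A^2B = [[16, 16], [-18, -13], [2, -3]]
Controllability matrix C = [B  AB  A^2B] = [[1, 1, 4, 4, 16, 16], [-3, 2, -2, -7, -18, -13], [2, -3, -2, 3, 2, -3]]
The rows r1, r2, r3 of C are linearly dependent: r1 + r2 + r3 = 0 (check each entry), so rank(C) ≤ 2.
The 2×2 minor from rows 1, 2, columns 1, 2 is 1·2 - 1·(-3) = 2 - (-3) = 5 ≠ 0, so rank(C) = 2.
rank(C) = 2 < n = 3, so the pair (A, B) is not completely controllable.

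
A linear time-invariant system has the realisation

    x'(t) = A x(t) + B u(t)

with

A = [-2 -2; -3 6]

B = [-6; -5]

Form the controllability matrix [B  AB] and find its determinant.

AB = [[22], [-12]]
Controllability matrix C = [B  AB] = [[-6, 22], [-5, -12]]
det(C) = (-6)·(-12) - 22·(-5) = 72 - (-110) = 182
Since det(C) ≠ 0, rank(C) = 2 and the system is completely controllable.

182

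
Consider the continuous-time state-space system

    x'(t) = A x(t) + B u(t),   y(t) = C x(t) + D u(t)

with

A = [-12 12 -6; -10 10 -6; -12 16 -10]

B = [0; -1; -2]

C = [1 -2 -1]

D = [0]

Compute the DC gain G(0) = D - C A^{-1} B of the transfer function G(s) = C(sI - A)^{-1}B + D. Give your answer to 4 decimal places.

2.0000

G(0) = C(-A)^{-1}B + D = -C A^{-1} B + D.
det A = -48, so A^{-1} = (1/-48)·adj(A) = [[1/12, -1/2, 1/4], [7/12, -1, 1/4], [5/6, -1, 0]]
A^{-1} B = [0, 1/2, 1]^T
C A^{-1} B = -2
G(0) = D - C A^{-1} B = 0 - (-2) = 2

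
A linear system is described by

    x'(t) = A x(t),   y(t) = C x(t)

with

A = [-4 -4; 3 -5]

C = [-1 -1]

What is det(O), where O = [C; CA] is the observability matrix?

CA = [[1, 9]]
Observability matrix O = [C; CA] = [[-1, -1], [1, 9]]
det(O) = (-1)·9 - (-1)·1 = -9 - (-1) = -8
Since det(O) ≠ 0, rank(O) = 2 and the system is completely observable.

-8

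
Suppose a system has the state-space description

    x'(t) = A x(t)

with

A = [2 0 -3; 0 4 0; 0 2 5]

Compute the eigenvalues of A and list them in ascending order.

det(sI - A) = s^3 - (tr A)s^2 + (M11 + M22 + M33)s - det A, where Mii is the 2×2 principal minor of A obtained by deleting row i and column i.
tr A = 2 + 4 + 5 = 11; M11 = 4·5 - 0·2 = 20 - 0 = 20; M22 = 2·5 - (-3)·0 = 10 - 0 = 10; M33 = 2·4 - 0·0 = 8 - 0 = 8; sum of minors = 38.
det A = 2·(4·5 - 0·2) - 0·(0·5 - 0·0) + (-3)·(0·2 - 4·0) = 2·20 - 0·0 + (-3)·0 = 40.
So p(s) = det(sI - A) = s^3 - 11s^2 + 38s - 40.
Rational-root test: any integer root divides -40. Testing small divisors, s = 2 works: p(2) = 8 + (-44) + 76 + (-40) = 0, so (s - 2) is a factor.
Dividing, p(s) = (s - 2)(s^2 - 9s + 20).
Factor s^2 - 9s + 20: two numbers with sum 9 and product 20 are 5 and 4, so s^2 - 9s + 20 = (s - 5)(s - 4).
Hence p(s) = (s - 5) (s - 4) (s - 2), with roots 2, 4, 5.
At least one eigenvalue has non-negative real part, so the system is not asymptotically stable.

2, 4, 5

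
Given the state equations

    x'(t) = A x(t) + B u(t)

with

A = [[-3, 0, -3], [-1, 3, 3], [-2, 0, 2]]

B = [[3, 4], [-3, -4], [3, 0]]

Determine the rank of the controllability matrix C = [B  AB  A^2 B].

AB = [[-18, -12], [-3, -16], [0, -8]]
A^2B = [[54, 60], [9, -60], [36, 8]]
Controllability matrix C = [B  AB  A^2B] = [[3, 4, -18, -12, 54, 60], [-3, -4, -3, -16, 9, -60], [3, 0, 0, -8, 36, 8]]
Take the 3×3 submatrix of C formed by columns 1, 2, 3: [[3, 4, -18], [-3, -4, -3], [3, 0, 0]]. Its determinant is 3·((-4)·0 - (-3)·0) - 4·((-3)·0 - (-3)·3) + (-18)·((-3)·0 - (-4)·3) = 3·0 - 4·9 + (-18)·12 = -252 ≠ 0.
So rank(C) ≥ 3; since C has 3 rows, rank(C) = 3.
rank(C) = 3 = n, so the pair (A, B) is completely controllable.

3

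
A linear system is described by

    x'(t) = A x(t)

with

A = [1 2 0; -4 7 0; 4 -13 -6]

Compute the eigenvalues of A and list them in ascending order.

det(sI - A) = s^3 - (tr A)s^2 + (M11 + M22 + M33)s - det A, where Mii is the 2×2 principal minor of A obtained by deleting row i and column i.
tr A = 1 + 7 + (-6) = 2; M11 = 7·(-6) - 0·(-13) = -42 - 0 = -42; M22 = 1·(-6) - 0·4 = -6 - 0 = -6; M33 = 1·7 - 2·(-4) = 7 - (-8) = 15; sum of minors = -33.
det A = 1·(7·(-6) - 0·(-13)) - 2·((-4)·(-6) - 0·4) + 0·((-4)·(-13) - 7·4) = 1·(-42) - 2·24 + 0·24 = -90.
So p(s) = det(sI - A) = s^3 - 2s^2 - 33s + 90.
Rational-root test: any integer root divides 90. Testing small divisors, s = 3 works: p(3) = 27 + (-18) + (-99) + 90 = 0, so (s - 3) is a factor.
Dividing, p(s) = (s - 3)(s^2 + s - 30).
Factor s^2 + s - 30: two numbers with sum -1 and product -30 are 5 and -6, so s^2 + s - 30 = (s - 5)(s + 6).
Hence p(s) = (s - 5) (s - 3) (s + 6), with roots -6, 3, 5.
At least one eigenvalue has non-negative real part, so the system is not asymptotically stable.

-6, 3, 5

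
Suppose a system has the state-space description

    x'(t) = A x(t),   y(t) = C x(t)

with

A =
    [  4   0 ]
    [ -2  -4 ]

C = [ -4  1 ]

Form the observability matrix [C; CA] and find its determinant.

CA = [[-18, -4]]
Observability matrix O = [C; CA] = [[-4, 1], [-18, -4]]
det(O) = (-4)·(-4) - 1·(-18) = 16 - (-18) = 34
Since det(O) ≠ 0, rank(O) = 2 and the system is completely observable.

34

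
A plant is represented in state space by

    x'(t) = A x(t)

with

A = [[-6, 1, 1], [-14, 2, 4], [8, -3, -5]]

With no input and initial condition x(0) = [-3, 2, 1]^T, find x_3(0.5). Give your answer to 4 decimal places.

det(sI - A) = s^3 - (tr A)s^2 + (M11 + M22 + M33)s - det A, where Mii is the 2×2 principal minor of A obtained by deleting row i and column i.
tr A = (-6) + 2 + (-5) = -9; M11 = 2·(-5) - 4·(-3) = -10 - (-12) = 2; M22 = (-6)·(-5) - 1·8 = 30 - 8 = 22; M33 = (-6)·2 - 1·(-14) = -12 - (-14) = 2; sum of minors = 26.
det A = (-6)·(2·(-5) - 4·(-3)) - 1·((-14)·(-5) - 4·8) + 1·((-14)·(-3) - 2·8) = (-6)·2 - 1·38 + 1·26 = -24.
So p(s) = det(sI - A) = s^3 + 9s^2 + 26s + 24.
Rational-root test: any integer root divides 24. Testing small divisors, s = -2 works: p(-2) = -8 + 36 + (-52) + 24 = 0, so (s + 2) is a factor.
Dividing, p(s) = (s + 2)(s^2 + 7s + 12).
Factor s^2 + 7s + 12: two numbers with sum -7 and product 12 are -3 and -4, so s^2 + 7s + 12 = (s + 3)(s + 4).
Hence p(s) = (s + 2) (s + 3) (s + 4), with roots -4, -3, -2.
The eigenvalues -4, -3, -2 are distinct and real, so A is diagonalisable and x(t) = e^{At} x(0) = V diag(e^{λ_i t}) V^{-1} x(0), where the columns of V are the eigenvectors.
λ = -4: A - (-4)I = [[-2, 1, 1], [-14, 6, 4], [8, -3, -1]]. v must be orthogonal to every row; (row 1) × (row 2) = [-2, -6, 2], so take v_1 = [1, 3, -1]^T.
λ = -3: A - (-3)I = [[-3, 1, 1], [-14, 5, 4], [8, -3, -2]]. v must be orthogonal to every row; (row 1) × (row 2) = [-1, -2, -1], so take v_2 = [1, 2, 1]^T.
λ = -2: A - (-2)I = [[-4, 1, 1], [-14, 4, 4], [8, -3, -3]]. v must be orthogonal to every row; (row 1) × (row 2) = [0, 2, -2], so take v_3 = [0, -1, 1]^T.
V = [v_1 v_2 v_3] = [[1, 1, 0], [3, 2, -1], [-1, 1, 1]] has det V = 1, so V^{-1} = adj(V)/det V = [[3, -1, -1], [-2, 1, 1], [5, -2, -1]].
Modal coordinates z(0) = V^{-1} x(0): 3·(-3) + (-1)·2 + (-1)·1 = -12; (-2)·(-3) + 1·2 + 1·1 = 9; 5·(-3) + (-2)·2 + (-1)·1 = -20; so z(0) = [-12, 9, -20]^T.
x_3(t) = Σ_i (v_i)_3 · z_i(0) · e^{λ_i t} (row 3 of V times the modal terms).
x_3(0.5) = (-1)·(-12)·e^{-4·0.5} + 1·9·e^{-3·0.5} + 1·(-20)·e^{-2·0.5} = 12·0.135335 + 9·0.223130 + (-20)·0.367879 = -3.7254.

-3.7254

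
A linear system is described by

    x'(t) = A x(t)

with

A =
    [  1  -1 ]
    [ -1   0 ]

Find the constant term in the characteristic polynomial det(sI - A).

For a 2×2 matrix, det(sI - A) = s^2 - (tr A)s + det A.
tr A = 1, det A = -1.
So p(s) = s^2 - s - 1.
The constant term is -1.

-1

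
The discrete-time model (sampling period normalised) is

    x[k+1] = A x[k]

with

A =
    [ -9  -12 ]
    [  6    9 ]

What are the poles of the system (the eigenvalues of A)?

det(zI - A) = z^2 - (tr A)z + det A, with tr A = (-9) + 9 = 0 and det A = (-9)·9 - (-12)·6 = -81 - (-72) = -9.
So p(z) = det(zI - A) = z^2 - 9.
Factor z^2 - 9: two numbers with sum 0 and product -9 are 3 and -3, so z^2 - 9 = (z - 3)(z + 3).
Hence p(z) = (z - 3) (z + 3), with roots -3, 3.

-3, 3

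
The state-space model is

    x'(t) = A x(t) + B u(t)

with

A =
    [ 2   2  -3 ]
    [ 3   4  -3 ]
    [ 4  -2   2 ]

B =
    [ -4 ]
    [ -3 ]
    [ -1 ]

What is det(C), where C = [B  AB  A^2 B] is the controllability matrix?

1251

AB = [[-11], [-21], [-12]]
A^2B = [[-28], [-81], [-26]]
Controllability matrix C = [B  AB  A^2B] = [[-4, -11, -28], [-3, -21, -81], [-1, -12, -26]]
Expanding along the first row, det(C) = (-4)·((-21)·(-26) - (-81)·(-12)) - (-11)·((-3)·(-26) - (-81)·(-1)) + (-28)·((-3)·(-12) - (-21)·(-1)) = (-4)·(-426) - (-11)·(-3) + (-28)·15 = 1251
Since det(C) ≠ 0, rank(C) = 3 and the system is completely controllable.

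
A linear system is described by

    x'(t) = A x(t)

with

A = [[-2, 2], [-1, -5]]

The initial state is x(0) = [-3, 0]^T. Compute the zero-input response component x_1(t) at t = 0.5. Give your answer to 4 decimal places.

-0.9328

det(sI - A) = s^2 - (tr A)s + det A, with tr A = (-2) + (-5) = -7 and det A = (-2)·(-5) - 2·(-1) = 10 - (-2) = 12.
So p(s) = det(sI - A) = s^2 + 7s + 12.
Factor s^2 + 7s + 12: two numbers with sum -7 and product 12 are -3 and -4, so s^2 + 7s + 12 = (s + 3)(s + 4).
Hence p(s) = (s + 3) (s + 4), with roots -4, -3.
The eigenvalues -4, -3 are distinct and real, so A is diagonalisable and x(t) = e^{At} x(0) = V diag(e^{λ_i t}) V^{-1} x(0), where the columns of V are the eigenvectors.
λ = -4: A - (-4)I = [[2, 2], [-1, -1]]. Row 1 gives 2·v1 + 2·v2 = 0, so take v_1 = [-1, 1]^T.
λ = -3: A - (-3)I = [[1, 2], [-1, -2]]. Row 1 gives 1·v1 + 2·v2 = 0, so take v_2 = [-2, 1]^T.
V = [v_1 v_2] = [[-1, -2], [1, 1]] has det V = 1, so V^{-1} = adj(V)/det V = [[1, 2], [-1, -1]].
Modal coordinates z(0) = V^{-1} x(0): 1·(-3) + 2·0 = -3; (-1)·(-3) + (-1)·0 = 3; so z(0) = [-3, 3]^T.
x_1(t) = Σ_i (v_i)_1 · z_i(0) · e^{λ_i t} (row 1 of V times the modal terms).
x_1(0.5) = (-1)·(-3)·e^{-4·0.5} + (-2)·3·e^{-3·0.5} = 3·0.135335 + (-6)·0.223130 = -0.9328.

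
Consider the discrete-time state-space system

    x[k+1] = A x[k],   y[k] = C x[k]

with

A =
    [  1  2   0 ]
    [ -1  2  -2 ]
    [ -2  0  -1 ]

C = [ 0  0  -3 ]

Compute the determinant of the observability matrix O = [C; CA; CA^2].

-216

CA = [[6, 0, 3]]
CA^2 = [[0, 12, -3]]
Observability matrix O = [C; CA; CA^2] = [[0, 0, -3], [6, 0, 3], [0, 12, -3]]
Expanding along the first row, det(O) = 0·(0·(-3) - 3·12) - 0·(6·(-3) - 3·0) + (-3)·(6·12 - 0·0) = 0·(-36) - 0·(-18) + (-3)·72 = -216
Since det(O) ≠ 0, rank(O) = 3 and the system is completely observable.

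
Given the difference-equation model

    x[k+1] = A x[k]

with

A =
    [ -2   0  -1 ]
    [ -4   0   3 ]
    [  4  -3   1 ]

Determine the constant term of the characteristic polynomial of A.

Expand det(zI - A) for the 3×3 matrix.
p(z) = z^3 + z^2 + 11z + 30.
(Check: constant term = det(-A) = (-1)^3 det A = 30; coefficient of z^2 = -tr A = 1.)
The constant term is 30.

30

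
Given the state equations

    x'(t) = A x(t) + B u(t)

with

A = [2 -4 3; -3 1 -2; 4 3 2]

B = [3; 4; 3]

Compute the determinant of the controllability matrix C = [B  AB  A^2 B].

AB = [[-1], [-11], [30]]
A^2B = [[132], [-68], [23]]
Controllability matrix C = [B  AB  A^2B] = [[3, -1, 132], [4, -11, -68], [3, 30, 23]]
Expanding along the first row, det(C) = 3·((-11)·23 - (-68)·30) - (-1)·(4·23 - (-68)·3) + 132·(4·30 - (-11)·3) = 3·1787 - (-1)·296 + 132·153 = 25853
Since det(C) ≠ 0, rank(C) = 3 and the system is completely controllable.

25853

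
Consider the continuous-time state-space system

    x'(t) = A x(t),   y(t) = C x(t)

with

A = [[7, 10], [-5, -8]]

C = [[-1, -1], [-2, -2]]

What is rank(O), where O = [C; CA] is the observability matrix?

CA = [[-2, -2], [-4, -4]]
Observability matrix O = [C; CA] = [[-1, -1], [-2, -2], [-2, -2], [-4, -4]]
Every row of O is a scalar multiple of row 1 = [-1, -1] (multipliers 1, 2, 2, 4), so the rows span a one-dimensional space.
O ≠ 0, hence rank(O) = 1.
rank(O) = 1 < n = 2, so the pair (A, C) is not completely observable.

1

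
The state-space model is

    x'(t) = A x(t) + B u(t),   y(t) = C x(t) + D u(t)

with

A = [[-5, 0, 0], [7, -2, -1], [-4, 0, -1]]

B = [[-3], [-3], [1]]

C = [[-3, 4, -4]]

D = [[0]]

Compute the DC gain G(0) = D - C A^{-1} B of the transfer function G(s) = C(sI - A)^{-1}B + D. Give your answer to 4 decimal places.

-33.0000

G(0) = C(-A)^{-1}B + D = -C A^{-1} B + D.
det A = -10, so A^{-1} = (1/-10)·adj(A) = [[-1/5, 0, 0], [-11/10, -1/2, 1/2], [4/5, 0, -1]]
A^{-1} B = [3/5, 53/10, -17/5]^T
C A^{-1} B = 33
G(0) = D - C A^{-1} B = 0 - (33) = -33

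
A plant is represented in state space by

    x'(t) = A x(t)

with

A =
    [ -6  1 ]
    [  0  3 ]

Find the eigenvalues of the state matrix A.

det(sI - A) = s^2 - (tr A)s + det A, with tr A = (-6) + 3 = -3 and det A = (-6)·3 - 1·0 = -18 - 0 = -18.
So p(s) = det(sI - A) = s^2 + 3s - 18.
Factor s^2 + 3s - 18: two numbers with sum -3 and product -18 are 3 and -6, so s^2 + 3s - 18 = (s - 3)(s + 6).
Hence p(s) = (s - 3) (s + 6), with roots -6, 3.
At least one eigenvalue has non-negative real part, so the system is not asymptotically stable.

-6, 3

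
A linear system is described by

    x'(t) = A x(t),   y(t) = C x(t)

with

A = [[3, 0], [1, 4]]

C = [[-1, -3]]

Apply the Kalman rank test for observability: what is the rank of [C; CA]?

CA = [[-6, -12]]
Observability matrix O = [C; CA] = [[-1, -3], [-6, -12]]
det(O) = (-1)·(-12) - (-3)·(-6) = 12 - 18 = -6 ≠ 0, so rank(O) = 2.
rank(O) = 2 = n, so the pair (A, C) is completely observable.

2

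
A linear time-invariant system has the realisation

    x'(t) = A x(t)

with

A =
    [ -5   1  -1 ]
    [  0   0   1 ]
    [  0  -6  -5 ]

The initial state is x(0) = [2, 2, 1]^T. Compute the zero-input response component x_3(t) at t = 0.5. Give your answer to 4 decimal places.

-1.8034

det(sI - A) = s^3 - (tr A)s^2 + (M11 + M22 + M33)s - det A, where Mii is the 2×2 principal minor of A obtained by deleting row i and column i.
tr A = (-5) + 0 + (-5) = -10; M11 = 0·(-5) - 1·(-6) = 0 - (-6) = 6; M22 = (-5)·(-5) - (-1)·0 = 25 - 0 = 25; M33 = (-5)·0 - 1·0 = 0 - 0 = 0; sum of minors = 31.
det A = (-5)·(0·(-5) - 1·(-6)) - 1·(0·(-5) - 1·0) + (-1)·(0·(-6) - 0·0) = (-5)·6 - 1·0 + (-1)·0 = -30.
So p(s) = det(sI - A) = s^3 + 10s^2 + 31s + 30.
Rational-root test: any integer root divides 30. Testing small divisors, s = -2 works: p(-2) = -8 + 40 + (-62) + 30 = 0, so (s + 2) is a factor.
Dividing, p(s) = (s + 2)(s^2 + 8s + 15).
Factor s^2 + 8s + 15: two numbers with sum -8 and product 15 are -3 and -5, so s^2 + 8s + 15 = (s + 3)(s + 5).
Hence p(s) = (s + 2) (s + 3) (s + 5), with roots -5, -3, -2.
The eigenvalues -5, -3, -2 are distinct and real, so A is diagonalisable and x(t) = e^{At} x(0) = V diag(e^{λ_i t}) V^{-1} x(0), where the columns of V are the eigenvectors.
λ = -5: A - (-5)I = [[0, 1, -1], [0, 5, 1], [0, -6, 0]]. v must be orthogonal to every row; (row 1) × (row 2) = [6, 0, 0], so take v_1 = [1, 0, 0]^T.
λ = -3: A - (-3)I = [[-2, 1, -1], [0, 3, 1], [0, -6, -2]]. v must be orthogonal to every row; (row 1) × (row 2) = [4, 2, -6], so take v_2 = [-2, -1, 3]^T.
λ = -2: A - (-2)I = [[-3, 1, -1], [0, 2, 1], [0, -6, -3]]. v must be orthogonal to every row; (row 1) × (row 2) = [3, 3, -6], so take v_3 = [1, 1, -2]^T.
V = [v_1 v_2 v_3] = [[1, -2, 1], [0, -1, 1], [0, 3, -2]] has det V = -1, so V^{-1} = adj(V)/det V = [[1, 1, 1], [0, 2, 1], [0, 3, 1]].
Modal coordinates z(0) = V^{-1} x(0): 1·2 + 1·2 + 1·1 = 5; 0·2 + 2·2 + 1·1 = 5; 0·2 + 3·2 + 1·1 = 7; so z(0) = [5, 5, 7]^T.
x_3(t) = Σ_i (v_i)_3 · z_i(0) · e^{λ_i t} (row 3 of V times the modal terms).
x_3(0.5) = 0·5·e^{-5·0.5} + 3·5·e^{-3·0.5} + (-2)·7·e^{-2·0.5} = 0·0.082085 + 15·0.223130 + (-14)·0.367879 = -1.8034.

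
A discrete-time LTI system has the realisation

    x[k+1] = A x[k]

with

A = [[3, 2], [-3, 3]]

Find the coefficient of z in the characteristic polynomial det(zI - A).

For a 2×2 matrix, det(zI - A) = z^2 - (tr A)z + det A.
tr A = 6, det A = 15.
So p(z) = z^2 - 6z + 15.
The coefficient of z is -6.

-6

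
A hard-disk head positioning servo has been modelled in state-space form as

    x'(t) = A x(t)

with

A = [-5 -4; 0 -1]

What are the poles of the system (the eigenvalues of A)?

-5, -1

det(sI - A) = s^2 - (tr A)s + det A, with tr A = (-5) + (-1) = -6 and det A = (-5)·(-1) - (-4)·0 = 5 - 0 = 5.
So p(s) = det(sI - A) = s^2 + 6s + 5.
Factor s^2 + 6s + 5: two numbers with sum -6 and product 5 are -1 and -5, so s^2 + 6s + 5 = (s + 1)(s + 5).
Hence p(s) = (s + 1) (s + 5), with roots -5, -1.
All eigenvalues have negative real part, so the system is asymptotically stable.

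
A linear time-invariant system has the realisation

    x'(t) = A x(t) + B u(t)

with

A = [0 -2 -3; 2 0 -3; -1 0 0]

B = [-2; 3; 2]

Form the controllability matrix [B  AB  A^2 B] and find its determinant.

AB = [[-12], [-10], [2]]
A^2B = [[14], [-30], [12]]
Controllability matrix C = [B  AB  A^2B] = [[-2, -12, 14], [3, -10, -30], [2, 2, 12]]
Expanding along the first row, det(C) = (-2)·((-10)·12 - (-30)·2) - (-12)·(3·12 - (-30)·2) + 14·(3·2 - (-10)·2) = (-2)·(-60) - (-12)·96 + 14·26 = 1636
Since det(C) ≠ 0, rank(C) = 3 and the system is completely controllable.

1636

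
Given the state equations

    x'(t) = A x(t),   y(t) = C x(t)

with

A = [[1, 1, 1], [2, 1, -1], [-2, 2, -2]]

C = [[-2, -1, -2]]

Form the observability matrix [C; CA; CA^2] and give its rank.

3

CA = [[0, -7, 3]]
CA^2 = [[-20, -1, 1]]
Observability matrix O = [C; CA; CA^2] = [[-2, -1, -2], [0, -7, 3], [-20, -1, 1]]
det(O) = (-2)·((-7)·1 - 3·(-1)) - (-1)·(0·1 - 3·(-20)) + (-2)·(0·(-1) - (-7)·(-20)) = (-2)·(-4) - (-1)·60 + (-2)·(-140) = 348 ≠ 0, so rank(O) = 3.
rank(O) = 3 = n, so the pair (A, C) is completely observable.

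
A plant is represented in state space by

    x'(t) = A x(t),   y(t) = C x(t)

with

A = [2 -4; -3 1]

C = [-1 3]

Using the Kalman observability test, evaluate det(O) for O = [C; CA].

CA = [[-11, 7]]
Observability matrix O = [C; CA] = [[-1, 3], [-11, 7]]
det(O) = (-1)·7 - 3·(-11) = -7 - (-33) = 26
Since det(O) ≠ 0, rank(O) = 2 and the system is completely observable.

26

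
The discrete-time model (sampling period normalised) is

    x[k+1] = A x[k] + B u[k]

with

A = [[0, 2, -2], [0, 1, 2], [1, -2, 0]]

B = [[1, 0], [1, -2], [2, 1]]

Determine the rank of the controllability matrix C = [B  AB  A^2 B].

3

AB = [[-2, -6], [5, 0], [-1, 4]]
A^2B = [[12, -8], [3, 8], [-12, -6]]
Controllability matrix C = [B  AB  A^2B] = [[1, 0, -2, -6, 12, -8], [1, -2, 5, 0, 3, 8], [2, 1, -1, 4, -12, -6]]
Take the 3×3 submatrix of C formed by columns 1, 2, 3: [[1, 0, -2], [1, -2, 5], [2, 1, -1]]. Its determinant is 1·((-2)·(-1) - 5·1) - 0·(1·(-1) - 5·2) + (-2)·(1·1 - (-2)·2) = 1·(-3) - 0·(-11) + (-2)·5 = -13 ≠ 0.
So rank(C) ≥ 3; since C has 3 rows, rank(C) = 3.
rank(C) = 3 = n, so the pair (A, B) is completely controllable.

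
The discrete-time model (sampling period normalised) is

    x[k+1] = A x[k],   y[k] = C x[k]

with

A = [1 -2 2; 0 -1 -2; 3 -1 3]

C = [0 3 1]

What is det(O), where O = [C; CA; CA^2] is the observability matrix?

CA = [[3, -4, -3]]
CA^2 = [[-6, 1, 5]]
Observability matrix O = [C; CA; CA^2] = [[0, 3, 1], [3, -4, -3], [-6, 1, 5]]
Expanding along the first row, det(O) = 0·((-4)·5 - (-3)·1) - 3·(3·5 - (-3)·(-6)) + 1·(3·1 - (-4)·(-6)) = 0·(-17) - 3·(-3) + 1·(-21) = -12
Since det(O) ≠ 0, rank(O) = 3 and the system is completely observable.

-12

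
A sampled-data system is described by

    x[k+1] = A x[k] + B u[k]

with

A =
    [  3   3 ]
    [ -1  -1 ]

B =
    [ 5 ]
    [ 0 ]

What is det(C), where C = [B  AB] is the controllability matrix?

AB = [[15], [-5]]
Controllability matrix C = [B  AB] = [[5, 15], [0, -5]]
det(C) = 5·(-5) - 15·0 = -25 - 0 = -25
Since det(C) ≠ 0, rank(C) = 2 and the system is completely controllable.

-25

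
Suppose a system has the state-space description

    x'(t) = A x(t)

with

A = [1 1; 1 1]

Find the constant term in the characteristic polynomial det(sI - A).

For a 2×2 matrix, det(sI - A) = s^2 - (tr A)s + det A.
tr A = 2, det A = 0.
So p(s) = s^2 - 2s.
The constant term is 0.

0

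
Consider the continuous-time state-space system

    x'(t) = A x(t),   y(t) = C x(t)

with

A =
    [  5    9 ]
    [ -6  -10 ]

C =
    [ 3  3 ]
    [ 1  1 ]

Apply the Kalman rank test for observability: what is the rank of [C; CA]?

1

CA = [[-3, -3], [-1, -1]]
Observability matrix O = [C; CA] = [[3, 3], [1, 1], [-3, -3], [-1, -1]]
Every row of O is a scalar multiple of row 1 = [3, 3] (multipliers 1, 1/3, -1, -1/3), so the rows span a one-dimensional space.
O ≠ 0, hence rank(O) = 1.
rank(O) = 1 < n = 2, so the pair (A, C) is not completely observable.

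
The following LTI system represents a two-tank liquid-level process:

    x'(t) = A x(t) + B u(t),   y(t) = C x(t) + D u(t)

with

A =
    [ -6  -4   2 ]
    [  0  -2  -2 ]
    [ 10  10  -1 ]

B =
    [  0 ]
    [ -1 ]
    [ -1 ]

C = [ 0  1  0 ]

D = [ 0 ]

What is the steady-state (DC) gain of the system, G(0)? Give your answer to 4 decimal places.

2.1667

G(0) = C(-A)^{-1}B + D = -C A^{-1} B + D.
det A = -12, so A^{-1} = (1/-12)·adj(A) = [[-11/6, -4/3, -1], [5/3, 7/6, 1], [-5/3, -5/3, -1]]
A^{-1} B = [7/3, -13/6, 8/3]^T
C A^{-1} B = -13/6
G(0) = D - C A^{-1} B = 0 - (-13/6) = 13/6 ≈ 2.1667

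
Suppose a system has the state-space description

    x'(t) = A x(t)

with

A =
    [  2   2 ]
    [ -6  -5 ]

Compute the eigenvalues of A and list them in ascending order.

det(sI - A) = s^2 - (tr A)s + det A, with tr A = 2 + (-5) = -3 and det A = 2·(-5) - 2·(-6) = -10 - (-12) = 2.
So p(s) = det(sI - A) = s^2 + 3s + 2.
Factor s^2 + 3s + 2: two numbers with sum -3 and product 2 are -1 and -2, so s^2 + 3s + 2 = (s + 1)(s + 2).
Hence p(s) = (s + 1) (s + 2), with roots -2, -1.
All eigenvalues have negative real part, so the system is asymptotically stable.

-2, -1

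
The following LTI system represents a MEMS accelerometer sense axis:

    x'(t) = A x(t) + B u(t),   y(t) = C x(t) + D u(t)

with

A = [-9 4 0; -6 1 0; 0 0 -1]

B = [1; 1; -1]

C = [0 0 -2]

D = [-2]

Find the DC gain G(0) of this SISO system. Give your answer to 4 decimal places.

0.0000

G(0) = C(-A)^{-1}B + D = -C A^{-1} B + D.
det A = -15, so A^{-1} = (1/-15)·adj(A) = [[1/15, -4/15, 0], [2/5, -3/5, 0], [0, 0, -1]]
A^{-1} B = [-1/5, -1/5, 1]^T
C A^{-1} B = -2
G(0) = D - C A^{-1} B = -2 - (-2) = 0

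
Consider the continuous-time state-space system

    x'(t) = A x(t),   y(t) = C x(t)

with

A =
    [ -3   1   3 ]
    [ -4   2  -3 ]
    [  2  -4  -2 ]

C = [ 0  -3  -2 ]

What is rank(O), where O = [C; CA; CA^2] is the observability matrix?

CA = [[8, 2, 13]]
CA^2 = [[-6, -40, -8]]
Observability matrix O = [C; CA; CA^2] = [[0, -3, -2], [8, 2, 13], [-6, -40, -8]]
det(O) = 0·(2·(-8) - 13·(-40)) - (-3)·(8·(-8) - 13·(-6)) + (-2)·(8·(-40) - 2·(-6)) = 0·504 - (-3)·14 + (-2)·(-308) = 658 ≠ 0, so rank(O) = 3.
rank(O) = 3 = n, so the pair (A, C) is completely observable.

3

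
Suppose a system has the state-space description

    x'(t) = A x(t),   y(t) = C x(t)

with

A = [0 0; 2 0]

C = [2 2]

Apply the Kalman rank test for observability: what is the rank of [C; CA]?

CA = [[4, 0]]
Observability matrix O = [C; CA] = [[2, 2], [4, 0]]
det(O) = 2·0 - 2·4 = 0 - 8 = -8 ≠ 0, so rank(O) = 2.
rank(O) = 2 = n, so the pair (A, C) is completely observable.

2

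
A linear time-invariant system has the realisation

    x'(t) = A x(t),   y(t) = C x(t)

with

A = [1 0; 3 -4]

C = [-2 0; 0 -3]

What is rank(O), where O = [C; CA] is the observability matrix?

CA = [[-2, 0], [-9, 12]]
Observability matrix O = [C; CA] = [[-2, 0], [0, -3], [-2, 0], [-9, 12]]
Take the 2×2 submatrix of O formed by rows 1, 2: [[-2, 0], [0, -3]]. Its determinant is (-2)·(-3) - 0·0 = 6 - 0 = 6 ≠ 0.
So rank(O) ≥ 2; since O has 2 columns, rank(O) = 2.
rank(O) = 2 = n, so the pair (A, C) is completely observable.

2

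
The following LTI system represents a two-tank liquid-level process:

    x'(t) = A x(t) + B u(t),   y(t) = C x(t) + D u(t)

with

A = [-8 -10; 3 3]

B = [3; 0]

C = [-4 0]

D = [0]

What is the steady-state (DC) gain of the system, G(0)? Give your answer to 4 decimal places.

G(0) = C(-A)^{-1}B + D = -C A^{-1} B + D.
det A = 6, so A^{-1} = (1/6)·adj(A) = [[1/2, 5/3], [-1/2, -4/3]]
A^{-1} B = [3/2, -3/2]^T
C A^{-1} B = -6
G(0) = D - C A^{-1} B = 0 - (-6) = 6

6.0000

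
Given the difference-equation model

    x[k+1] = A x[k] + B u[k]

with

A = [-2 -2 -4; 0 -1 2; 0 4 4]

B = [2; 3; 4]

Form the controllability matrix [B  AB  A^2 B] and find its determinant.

-1024

AB = [[-26], [5], [28]]
A^2B = [[-70], [51], [132]]
Controllability matrix C = [B  AB  A^2B] = [[2, -26, -70], [3, 5, 51], [4, 28, 132]]
Expanding along the first row, det(C) = 2·(5·132 - 51·28) - (-26)·(3·132 - 51·4) + (-70)·(3·28 - 5·4) = 2·(-768) - (-26)·192 + (-70)·64 = -1024
Since det(C) ≠ 0, rank(C) = 3 and the system is completely controllable.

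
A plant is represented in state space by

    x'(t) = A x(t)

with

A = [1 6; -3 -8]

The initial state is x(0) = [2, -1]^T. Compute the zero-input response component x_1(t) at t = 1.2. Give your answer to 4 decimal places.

det(sI - A) = s^2 - (tr A)s + det A, with tr A = 1 + (-8) = -7 and det A = 1·(-8) - 6·(-3) = -8 - (-18) = 10.
So p(s) = det(sI - A) = s^2 + 7s + 10.
Factor s^2 + 7s + 10: two numbers with sum -7 and product 10 are -2 and -5, so s^2 + 7s + 10 = (s + 2)(s + 5).
Hence p(s) = (s + 2) (s + 5), with roots -5, -2.
The eigenvalues -5, -2 are distinct and real, so A is diagonalisable and x(t) = e^{At} x(0) = V diag(e^{λ_i t}) V^{-1} x(0), where the columns of V are the eigenvectors.
λ = -5: A - (-5)I = [[6, 6], [-3, -3]]. Row 1 gives 6·v1 + 6·v2 = 0, so take v_1 = [1, -1]^T.
λ = -2: A - (-2)I = [[3, 6], [-3, -6]]. Row 1 gives 3·v1 + 6·v2 = 0, so take v_2 = [2, -1]^T.
V = [v_1 v_2] = [[1, 2], [-1, -1]] has det V = 1, so V^{-1} = adj(V)/det V = [[-1, -2], [1, 1]].
Modal coordinates z(0) = V^{-1} x(0): (-1)·2 + (-2)·(-1) = 0; 1·2 + 1·(-1) = 1; so z(0) = [0, 1]^T.
x_1(t) = Σ_i (v_i)_1 · z_i(0) · e^{λ_i t} (row 1 of V times the modal terms).
x_1(1.2) = 1·0·e^{-5·1.2} + 2·1·e^{-2·1.2} = 0·0.002479 + 2·0.090718 = 0.1814.

0.1814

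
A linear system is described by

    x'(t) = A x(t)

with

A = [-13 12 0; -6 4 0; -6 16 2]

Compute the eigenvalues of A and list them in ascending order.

-5, -4, 2

det(sI - A) = s^3 - (tr A)s^2 + (M11 + M22 + M33)s - det A, where Mii is the 2×2 principal minor of A obtained by deleting row i and column i.
tr A = (-13) + 4 + 2 = -7; M11 = 4·2 - 0·16 = 8 - 0 = 8; M22 = (-13)·2 - 0·(-6) = -26 - 0 = -26; M33 = (-13)·4 - 12·(-6) = -52 - (-72) = 20; sum of minors = 2.
det A = (-13)·(4·2 - 0·16) - 12·((-6)·2 - 0·(-6)) + 0·((-6)·16 - 4·(-6)) = (-13)·8 - 12·(-12) + 0·(-72) = 40.
So p(s) = det(sI - A) = s^3 + 7s^2 + 2s - 40.
Rational-root test: any integer root divides -40. Testing small divisors, s = 2 works: p(2) = 8 + 28 + 4 + (-40) = 0, so (s - 2) is a factor.
Dividing, p(s) = (s - 2)(s^2 + 9s + 20).
Factor s^2 + 9s + 20: two numbers with sum -9 and product 20 are -4 and -5, so s^2 + 9s + 20 = (s + 4)(s + 5).
Hence p(s) = (s - 2) (s + 4) (s + 5), with roots -5, -4, 2.
At least one eigenvalue has non-negative real part, so the system is not asymptotically stable.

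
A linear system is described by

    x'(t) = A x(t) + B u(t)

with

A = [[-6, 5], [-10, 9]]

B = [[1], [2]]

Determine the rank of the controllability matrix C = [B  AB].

1

AB = [[4], [8]]
Controllability matrix C = [B  AB] = [[1, 4], [2, 8]]
Every column of C is a scalar multiple of column 1 = [1, 2] (multipliers 1, 4), so the columns span a one-dimensional space.
C ≠ 0, hence rank(C) = 1.
rank(C) = 1 < n = 2, so the pair (A, B) is not completely controllable.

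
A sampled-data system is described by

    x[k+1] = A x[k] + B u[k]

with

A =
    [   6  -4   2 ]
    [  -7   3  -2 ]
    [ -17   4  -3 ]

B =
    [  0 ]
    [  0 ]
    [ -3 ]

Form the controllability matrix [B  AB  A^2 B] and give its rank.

2

AB = [[-6], [6], [9]]
A^2B = [[-42], [42], [99]]
Controllability matrix C = [B  AB  A^2B] = [[0, -6, -42], [0, 6, 42], [-3, 9, 99]]
The rows r1, r2, r3 of C are linearly dependent: r1 + r2 = 0 (check each entry), so rank(C) ≤ 2.
The 2×2 minor from rows 1, 3, columns 1, 2 is 0·9 - (-6)·(-3) = 0 - 18 = -18 ≠ 0, so rank(C) = 2.
rank(C) = 2 < n = 3, so the pair (A, B) is not completely controllable.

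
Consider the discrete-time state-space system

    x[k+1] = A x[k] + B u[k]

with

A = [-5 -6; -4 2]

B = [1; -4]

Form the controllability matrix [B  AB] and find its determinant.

AB = [[19], [-12]]
Controllability matrix C = [B  AB] = [[1, 19], [-4, -12]]
det(C) = 1·(-12) - 19·(-4) = -12 - (-76) = 64
Since det(C) ≠ 0, rank(C) = 2 and the system is completely controllable.

64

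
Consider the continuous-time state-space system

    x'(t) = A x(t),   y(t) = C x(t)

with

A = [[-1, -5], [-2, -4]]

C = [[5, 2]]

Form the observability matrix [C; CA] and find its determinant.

-147

CA = [[-9, -33]]
Observability matrix O = [C; CA] = [[5, 2], [-9, -33]]
det(O) = 5·(-33) - 2·(-9) = -165 - (-18) = -147
Since det(O) ≠ 0, rank(O) = 2 and the system is completely observable.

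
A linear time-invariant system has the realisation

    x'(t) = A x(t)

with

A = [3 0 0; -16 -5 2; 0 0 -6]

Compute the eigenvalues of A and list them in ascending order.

det(sI - A) = s^3 - (tr A)s^2 + (M11 + M22 + M33)s - det A, where Mii is the 2×2 principal minor of A obtained by deleting row i and column i.
tr A = 3 + (-5) + (-6) = -8; M11 = (-5)·(-6) - 2·0 = 30 - 0 = 30; M22 = 3·(-6) - 0·0 = -18 - 0 = -18; M33 = 3·(-5) - 0·(-16) = -15 - 0 = -15; sum of minors = -3.
det A = 3·((-5)·(-6) - 2·0) - 0·((-16)·(-6) - 2·0) + 0·((-16)·0 - (-5)·0) = 3·30 - 0·96 + 0·0 = 90.
So p(s) = det(sI - A) = s^3 + 8s^2 - 3s - 90.
Rational-root test: any integer root divides -90. Testing small divisors, s = 3 works: p(3) = 27 + 72 + (-9) + (-90) = 0, so (s - 3) is a factor.
Dividing, p(s) = (s - 3)(s^2 + 11s + 30).
Factor s^2 + 11s + 30: two numbers with sum -11 and product 30 are -5 and -6, so s^2 + 11s + 30 = (s + 5)(s + 6).
Hence p(s) = (s - 3) (s + 5) (s + 6), with roots -6, -5, 3.
At least one eigenvalue has non-negative real part, so the system is not asymptotically stable.

-6, -5, 3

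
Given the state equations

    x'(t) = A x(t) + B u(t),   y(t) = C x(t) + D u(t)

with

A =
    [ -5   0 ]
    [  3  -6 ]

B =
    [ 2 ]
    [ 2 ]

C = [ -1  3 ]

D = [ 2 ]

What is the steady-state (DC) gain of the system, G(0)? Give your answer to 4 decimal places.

3.2000

G(0) = C(-A)^{-1}B + D = -C A^{-1} B + D.
det A = 30, so A^{-1} = (1/30)·adj(A) = [[-1/5, 0], [-1/10, -1/6]]
A^{-1} B = [-2/5, -8/15]^T
C A^{-1} B = -6/5
G(0) = D - C A^{-1} B = 2 - (-6/5) = 16/5 ≈ 3.2000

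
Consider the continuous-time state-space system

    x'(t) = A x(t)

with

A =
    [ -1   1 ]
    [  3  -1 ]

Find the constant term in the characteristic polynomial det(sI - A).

-2

For a 2×2 matrix, det(sI - A) = s^2 - (tr A)s + det A.
tr A = -2, det A = -2.
So p(s) = s^2 + 2s - 2.
The constant term is -2.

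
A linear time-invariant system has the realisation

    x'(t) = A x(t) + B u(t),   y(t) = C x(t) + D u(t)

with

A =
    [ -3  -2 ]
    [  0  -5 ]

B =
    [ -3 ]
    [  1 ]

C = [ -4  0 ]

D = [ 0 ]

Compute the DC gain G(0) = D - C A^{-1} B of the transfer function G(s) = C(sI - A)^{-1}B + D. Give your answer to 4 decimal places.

4.5333

G(0) = C(-A)^{-1}B + D = -C A^{-1} B + D.
det A = 15, so A^{-1} = (1/15)·adj(A) = [[-1/3, 2/15], [0, -1/5]]
A^{-1} B = [17/15, -1/5]^T
C A^{-1} B = -68/15
G(0) = D - C A^{-1} B = 0 - (-68/15) = 68/15 ≈ 4.5333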